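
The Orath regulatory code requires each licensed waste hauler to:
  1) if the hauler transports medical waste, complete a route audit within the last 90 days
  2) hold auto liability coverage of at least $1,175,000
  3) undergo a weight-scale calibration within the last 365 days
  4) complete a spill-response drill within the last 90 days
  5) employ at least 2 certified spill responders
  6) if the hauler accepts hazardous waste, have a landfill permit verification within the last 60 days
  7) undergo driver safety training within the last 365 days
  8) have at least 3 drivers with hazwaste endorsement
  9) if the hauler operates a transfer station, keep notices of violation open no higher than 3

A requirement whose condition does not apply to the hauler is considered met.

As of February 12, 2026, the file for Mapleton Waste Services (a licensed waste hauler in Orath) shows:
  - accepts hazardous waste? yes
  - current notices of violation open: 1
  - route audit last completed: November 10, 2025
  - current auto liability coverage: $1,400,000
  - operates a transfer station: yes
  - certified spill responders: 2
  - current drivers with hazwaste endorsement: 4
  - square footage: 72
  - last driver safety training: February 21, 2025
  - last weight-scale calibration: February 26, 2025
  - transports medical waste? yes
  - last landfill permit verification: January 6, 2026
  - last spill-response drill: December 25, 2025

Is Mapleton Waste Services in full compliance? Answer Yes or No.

1. condition 'transports medical waste' holds; route audit 94 days ago vs limit 90 → not met
2. auto liability coverage $1,400,000 ≥ $1,175,000 → met
3. weight-scale calibration 351 days ago vs limit 365 → met
4. spill-response drill 49 days ago vs limit 90 → met
5. certified spill responders 2 ≥ 2 → met
6. condition 'accepts hazardous waste' holds; landfill permit verification 37 days ago vs limit 60 → met
7. driver safety training 356 days ago vs limit 365 → met
8. drivers with hazwaste endorsement 4 ≥ 3 → met
9. condition 'operates a transfer station' holds; notices of violation open 1 ≤ 3 → met
Not met: 1

No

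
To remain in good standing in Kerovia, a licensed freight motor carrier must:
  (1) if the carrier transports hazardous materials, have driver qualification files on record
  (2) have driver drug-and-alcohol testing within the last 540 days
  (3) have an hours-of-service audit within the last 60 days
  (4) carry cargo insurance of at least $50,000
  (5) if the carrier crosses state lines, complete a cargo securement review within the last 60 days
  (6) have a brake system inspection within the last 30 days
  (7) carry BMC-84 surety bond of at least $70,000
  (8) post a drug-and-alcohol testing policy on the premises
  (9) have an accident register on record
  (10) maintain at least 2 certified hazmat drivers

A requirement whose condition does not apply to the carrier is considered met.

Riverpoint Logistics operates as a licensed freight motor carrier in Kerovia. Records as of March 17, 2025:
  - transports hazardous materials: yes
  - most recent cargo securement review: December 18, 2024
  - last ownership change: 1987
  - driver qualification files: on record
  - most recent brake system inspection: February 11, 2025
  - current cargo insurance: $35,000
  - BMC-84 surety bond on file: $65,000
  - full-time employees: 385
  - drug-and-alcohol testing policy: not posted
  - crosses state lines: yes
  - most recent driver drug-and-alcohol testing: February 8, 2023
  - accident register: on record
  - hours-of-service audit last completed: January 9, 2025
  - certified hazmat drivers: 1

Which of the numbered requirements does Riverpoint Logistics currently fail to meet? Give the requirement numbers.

2, 3, 4, 5, 6, 7, 8, 10

1. condition 'transports hazardous materials' holds; driver qualification files present → met
2. driver drug-and-alcohol testing 768 days ago vs limit 540 → not met
3. hours-of-service audit 67 days ago vs limit 60 → not met
4. cargo insurance $35,000 < $50,000 → not met
5. condition 'crosses state lines' holds; cargo securement review 89 days ago vs limit 60 → not met
6. brake system inspection 34 days ago vs limit 30 → not met
7. BMC-84 surety bond $65,000 < $70,000 → not met
8. drug-and-alcohol testing policy absent → not met
9. accident register present → met
10. certified hazmat drivers 1 < 2 → not met
Not met: 2, 3, 4, 5, 6, 7, 8, 10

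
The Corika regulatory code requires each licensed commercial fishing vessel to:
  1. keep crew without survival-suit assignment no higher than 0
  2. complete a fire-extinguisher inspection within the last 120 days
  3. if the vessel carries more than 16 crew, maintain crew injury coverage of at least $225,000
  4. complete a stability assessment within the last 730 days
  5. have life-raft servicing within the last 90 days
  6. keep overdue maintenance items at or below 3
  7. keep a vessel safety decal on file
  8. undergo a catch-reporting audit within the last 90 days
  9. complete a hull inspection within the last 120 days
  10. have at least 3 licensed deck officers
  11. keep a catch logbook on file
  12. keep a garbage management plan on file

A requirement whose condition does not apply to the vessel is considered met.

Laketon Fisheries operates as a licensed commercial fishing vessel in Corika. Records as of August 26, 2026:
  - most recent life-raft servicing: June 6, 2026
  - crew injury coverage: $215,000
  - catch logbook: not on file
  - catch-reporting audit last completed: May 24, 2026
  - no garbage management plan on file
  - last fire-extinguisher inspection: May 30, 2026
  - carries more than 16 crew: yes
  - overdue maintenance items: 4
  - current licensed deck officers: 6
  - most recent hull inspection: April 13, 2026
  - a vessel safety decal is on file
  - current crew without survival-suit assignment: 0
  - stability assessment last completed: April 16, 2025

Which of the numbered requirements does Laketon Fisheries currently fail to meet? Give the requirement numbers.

1. crew without survival-suit assignment 0 ≤ 0 → met
2. fire-extinguisher inspection 88 days ago vs limit 120 → met
3. condition 'carries more than 16 crew' holds; crew injury coverage $215,000 < $225,000 → not met
4. stability assessment 497 days ago vs limit 730 → met
5. life-raft servicing 81 days ago vs limit 90 → met
6. overdue maintenance items 4 > 3 → not met
7. vessel safety decal present → met
8. catch-reporting audit 94 days ago vs limit 90 → not met
9. hull inspection 135 days ago vs limit 120 → not met
10. licensed deck officers 6 ≥ 3 → met
11. catch logbook absent → not met
12. garbage management plan absent → not met
Not met: 3, 6, 8, 9, 11, 12

3, 6, 8, 9, 11, 12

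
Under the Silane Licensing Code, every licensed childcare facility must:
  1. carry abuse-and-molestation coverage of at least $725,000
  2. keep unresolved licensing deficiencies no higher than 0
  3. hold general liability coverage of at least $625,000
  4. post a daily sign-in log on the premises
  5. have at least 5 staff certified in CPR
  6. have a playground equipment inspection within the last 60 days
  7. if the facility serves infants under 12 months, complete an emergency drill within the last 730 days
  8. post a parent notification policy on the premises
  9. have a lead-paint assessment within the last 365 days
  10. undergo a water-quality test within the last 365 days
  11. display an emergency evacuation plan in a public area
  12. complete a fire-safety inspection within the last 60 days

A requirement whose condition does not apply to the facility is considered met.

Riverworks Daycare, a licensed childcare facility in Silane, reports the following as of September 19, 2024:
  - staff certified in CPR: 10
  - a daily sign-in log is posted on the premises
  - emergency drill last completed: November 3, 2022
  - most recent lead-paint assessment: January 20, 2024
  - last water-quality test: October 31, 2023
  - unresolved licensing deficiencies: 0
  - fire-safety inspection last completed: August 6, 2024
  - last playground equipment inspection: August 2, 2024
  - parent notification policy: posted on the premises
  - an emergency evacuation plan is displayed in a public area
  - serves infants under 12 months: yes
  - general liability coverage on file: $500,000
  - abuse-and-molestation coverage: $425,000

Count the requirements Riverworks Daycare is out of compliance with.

1. abuse-and-molestation coverage $425,000 < $725,000 → not met
2. unresolved licensing deficiencies 0 ≤ 0 → met
3. general liability coverage $500,000 < $625,000 → not met
4. daily sign-in log present → met
5. staff certified in CPR 10 ≥ 5 → met
6. playground equipment inspection 48 days ago vs limit 60 → met
7. condition 'serves infants under 12 months' holds; emergency drill 686 days ago vs limit 730 → met
8. parent notification policy present → met
9. lead-paint assessment 243 days ago vs limit 365 → met
10. water-quality test 324 days ago vs limit 365 → met
11. emergency evacuation plan present → met
12. fire-safety inspection 44 days ago vs limit 60 → met
Not met: 2 of 12

2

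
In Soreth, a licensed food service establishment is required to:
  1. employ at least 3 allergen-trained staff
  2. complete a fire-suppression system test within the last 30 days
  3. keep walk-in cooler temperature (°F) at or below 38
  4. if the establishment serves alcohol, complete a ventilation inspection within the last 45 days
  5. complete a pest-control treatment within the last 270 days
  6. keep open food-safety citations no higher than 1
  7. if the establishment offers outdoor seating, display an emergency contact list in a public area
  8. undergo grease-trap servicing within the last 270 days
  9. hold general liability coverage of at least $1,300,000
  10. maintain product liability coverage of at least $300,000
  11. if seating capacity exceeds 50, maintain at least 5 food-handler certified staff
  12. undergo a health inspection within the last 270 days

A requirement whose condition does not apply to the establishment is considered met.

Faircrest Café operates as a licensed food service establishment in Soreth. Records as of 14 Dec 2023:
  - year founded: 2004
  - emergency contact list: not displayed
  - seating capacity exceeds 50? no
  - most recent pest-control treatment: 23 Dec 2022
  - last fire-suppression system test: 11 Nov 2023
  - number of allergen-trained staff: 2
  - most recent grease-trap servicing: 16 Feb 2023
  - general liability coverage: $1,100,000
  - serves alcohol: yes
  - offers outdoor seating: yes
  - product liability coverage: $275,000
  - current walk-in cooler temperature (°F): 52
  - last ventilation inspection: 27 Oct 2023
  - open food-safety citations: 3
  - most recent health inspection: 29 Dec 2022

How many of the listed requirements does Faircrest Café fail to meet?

11

1. allergen-trained staff 2 < 3 → not met
2. fire-suppression system test 33 days ago vs limit 30 → not met
3. walk-in cooler temperature (°F) 52 > 38 → not met
4. condition 'serves alcohol' holds; ventilation inspection 48 days ago vs limit 45 → not met
5. pest-control treatment 356 days ago vs limit 270 → not met
6. open food-safety citations 3 > 1 → not met
7. condition 'offers outdoor seating' holds; emergency contact list absent → not met
8. grease-trap servicing 301 days ago vs limit 270 → not met
9. general liability coverage $1,100,000 < $1,300,000 → not met
10. product liability coverage $275,000 < $300,000 → not met
11. condition 'seating capacity exceeds 50' does not hold → requirement n/a → met
12. health inspection 350 days ago vs limit 270 → not met
Not met: 11 of 12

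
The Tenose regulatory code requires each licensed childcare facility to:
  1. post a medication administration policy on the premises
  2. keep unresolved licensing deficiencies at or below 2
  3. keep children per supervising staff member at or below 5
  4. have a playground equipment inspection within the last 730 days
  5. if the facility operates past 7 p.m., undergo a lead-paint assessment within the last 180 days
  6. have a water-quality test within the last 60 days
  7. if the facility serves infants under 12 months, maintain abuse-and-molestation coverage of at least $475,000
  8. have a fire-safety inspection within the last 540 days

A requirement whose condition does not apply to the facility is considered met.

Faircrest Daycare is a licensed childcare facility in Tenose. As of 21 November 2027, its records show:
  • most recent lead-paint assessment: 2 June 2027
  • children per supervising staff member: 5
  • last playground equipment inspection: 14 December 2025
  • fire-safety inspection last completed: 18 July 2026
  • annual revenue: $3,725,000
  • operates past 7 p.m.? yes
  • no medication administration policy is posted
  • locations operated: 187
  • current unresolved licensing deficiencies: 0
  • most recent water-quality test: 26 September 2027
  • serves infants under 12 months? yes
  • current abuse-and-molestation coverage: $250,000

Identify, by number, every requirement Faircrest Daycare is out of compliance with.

1, 7

1. medication administration policy absent → not met
2. unresolved licensing deficiencies 0 ≤ 2 → met
3. children per supervising staff member 5 ≤ 5 → met
4. playground equipment inspection 707 days ago vs limit 730 → met
5. condition 'operates past 7 p.m.' holds; lead-paint assessment 172 days ago vs limit 180 → met
6. water-quality test 56 days ago vs limit 60 → met
7. condition 'serves infants under 12 months' holds; abuse-and-molestation coverage $250,000 < $475,000 → not met
8. fire-safety inspection 491 days ago vs limit 540 → met
Not met: 1, 7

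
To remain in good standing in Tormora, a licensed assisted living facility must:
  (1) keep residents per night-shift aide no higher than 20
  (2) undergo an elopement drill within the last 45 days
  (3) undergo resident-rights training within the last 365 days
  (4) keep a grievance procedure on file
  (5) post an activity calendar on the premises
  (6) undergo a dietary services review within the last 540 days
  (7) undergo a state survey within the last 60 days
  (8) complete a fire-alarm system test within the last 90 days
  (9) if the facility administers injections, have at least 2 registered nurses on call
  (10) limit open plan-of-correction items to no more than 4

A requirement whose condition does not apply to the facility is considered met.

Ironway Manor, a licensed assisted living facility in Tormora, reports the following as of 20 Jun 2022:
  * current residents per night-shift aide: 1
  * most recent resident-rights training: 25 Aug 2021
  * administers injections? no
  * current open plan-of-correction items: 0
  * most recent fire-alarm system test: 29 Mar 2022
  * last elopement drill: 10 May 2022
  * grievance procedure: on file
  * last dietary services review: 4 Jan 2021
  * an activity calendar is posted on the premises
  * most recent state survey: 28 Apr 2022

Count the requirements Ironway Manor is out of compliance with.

0

1. residents per night-shift aide 1 ≤ 20 → met
2. elopement drill 41 days ago vs limit 45 → met
3. resident-rights training 299 days ago vs limit 365 → met
4. grievance procedure present → met
5. activity calendar present → met
6. dietary services review 532 days ago vs limit 540 → met
7. state survey 53 days ago vs limit 60 → met
8. fire-alarm system test 83 days ago vs limit 90 → met
9. condition 'administers injections' does not hold → requirement n/a → met
10. open plan-of-correction items 0 ≤ 4 → met
Not met: 0 of 10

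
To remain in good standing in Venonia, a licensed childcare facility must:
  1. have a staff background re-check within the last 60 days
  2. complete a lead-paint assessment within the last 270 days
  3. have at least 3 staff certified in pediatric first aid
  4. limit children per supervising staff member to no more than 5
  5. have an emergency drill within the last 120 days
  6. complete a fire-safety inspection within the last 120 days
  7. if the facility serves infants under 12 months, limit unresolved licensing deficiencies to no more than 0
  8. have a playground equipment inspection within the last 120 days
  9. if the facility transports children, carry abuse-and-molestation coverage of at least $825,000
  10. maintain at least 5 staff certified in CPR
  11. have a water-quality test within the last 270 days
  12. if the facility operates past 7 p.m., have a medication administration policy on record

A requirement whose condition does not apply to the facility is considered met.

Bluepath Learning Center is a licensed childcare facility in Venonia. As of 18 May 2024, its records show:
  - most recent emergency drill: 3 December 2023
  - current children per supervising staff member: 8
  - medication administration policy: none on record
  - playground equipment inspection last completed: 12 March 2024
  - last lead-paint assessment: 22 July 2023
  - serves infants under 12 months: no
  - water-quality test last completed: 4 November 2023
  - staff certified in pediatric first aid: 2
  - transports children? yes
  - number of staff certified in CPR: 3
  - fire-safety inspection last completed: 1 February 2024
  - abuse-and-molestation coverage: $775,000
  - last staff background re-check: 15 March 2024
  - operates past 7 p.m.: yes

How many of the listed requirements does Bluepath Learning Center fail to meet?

1. staff background re-check 64 days ago vs limit 60 → not met
2. lead-paint assessment 301 days ago vs limit 270 → not met
3. staff certified in pediatric first aid 2 < 3 → not met
4. children per supervising staff member 8 > 5 → not met
5. emergency drill 167 days ago vs limit 120 → not met
6. fire-safety inspection 107 days ago vs limit 120 → met
7. condition 'serves infants under 12 months' does not hold → requirement n/a → met
8. playground equipment inspection 67 days ago vs limit 120 → met
9. condition 'transports children' holds; abuse-and-molestation coverage $775,000 < $825,000 → not met
10. staff certified in CPR 3 < 5 → not met
11. water-quality test 196 days ago vs limit 270 → met
12. condition 'operates past 7 p.m.' holds; medication administration policy absent → not met
Not met: 8 of 12

8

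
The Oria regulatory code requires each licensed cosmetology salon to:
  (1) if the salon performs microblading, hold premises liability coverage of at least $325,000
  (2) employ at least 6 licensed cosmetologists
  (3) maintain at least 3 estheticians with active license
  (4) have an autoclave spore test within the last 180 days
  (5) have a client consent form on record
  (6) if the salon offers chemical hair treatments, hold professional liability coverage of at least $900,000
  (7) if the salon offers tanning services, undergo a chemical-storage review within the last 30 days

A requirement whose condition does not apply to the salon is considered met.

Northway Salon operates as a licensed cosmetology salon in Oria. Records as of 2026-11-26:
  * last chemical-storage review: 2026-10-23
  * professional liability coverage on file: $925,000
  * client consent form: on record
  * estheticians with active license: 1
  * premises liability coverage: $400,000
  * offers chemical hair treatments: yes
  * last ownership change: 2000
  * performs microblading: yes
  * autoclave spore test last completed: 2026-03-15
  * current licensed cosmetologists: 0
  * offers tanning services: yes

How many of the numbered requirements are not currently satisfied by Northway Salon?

4

1. condition 'performs microblading' holds; premises liability coverage $400,000 ≥ $325,000 → met
2. licensed cosmetologists 0 < 6 → not met
3. estheticians with active license 1 < 3 → not met
4. autoclave spore test 256 days ago vs limit 180 → not met
5. client consent form present → met
6. condition 'offers chemical hair treatments' holds; professional liability coverage $925,000 ≥ $900,000 → met
7. condition 'offers tanning services' holds; chemical-storage review 34 days ago vs limit 30 → not met
Not met: 4 of 7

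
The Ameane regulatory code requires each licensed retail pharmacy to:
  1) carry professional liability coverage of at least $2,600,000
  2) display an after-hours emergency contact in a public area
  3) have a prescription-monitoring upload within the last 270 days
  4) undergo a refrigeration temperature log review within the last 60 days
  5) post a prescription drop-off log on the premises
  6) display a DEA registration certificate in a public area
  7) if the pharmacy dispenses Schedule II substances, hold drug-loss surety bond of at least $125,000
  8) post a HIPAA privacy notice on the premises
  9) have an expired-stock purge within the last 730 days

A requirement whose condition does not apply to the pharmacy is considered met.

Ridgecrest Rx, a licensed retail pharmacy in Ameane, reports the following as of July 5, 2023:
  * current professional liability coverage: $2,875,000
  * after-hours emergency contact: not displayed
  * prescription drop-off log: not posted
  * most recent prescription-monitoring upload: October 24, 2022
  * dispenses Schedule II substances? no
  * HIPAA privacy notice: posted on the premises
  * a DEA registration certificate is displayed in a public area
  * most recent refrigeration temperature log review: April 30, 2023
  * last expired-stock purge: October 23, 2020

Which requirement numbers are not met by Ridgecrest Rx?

2, 4, 5, 9

1. professional liability coverage $2,875,000 ≥ $2,600,000 → met
2. after-hours emergency contact absent → not met
3. prescription-monitoring upload 254 days ago vs limit 270 → met
4. refrigeration temperature log review 66 days ago vs limit 60 → not met
5. prescription drop-off log absent → not met
6. DEA registration certificate present → met
7. condition 'dispenses Schedule II substances' does not hold → requirement n/a → met
8. HIPAA privacy notice present → met
9. expired-stock purge 985 days ago vs limit 730 → not met
Not met: 2, 4, 5, 9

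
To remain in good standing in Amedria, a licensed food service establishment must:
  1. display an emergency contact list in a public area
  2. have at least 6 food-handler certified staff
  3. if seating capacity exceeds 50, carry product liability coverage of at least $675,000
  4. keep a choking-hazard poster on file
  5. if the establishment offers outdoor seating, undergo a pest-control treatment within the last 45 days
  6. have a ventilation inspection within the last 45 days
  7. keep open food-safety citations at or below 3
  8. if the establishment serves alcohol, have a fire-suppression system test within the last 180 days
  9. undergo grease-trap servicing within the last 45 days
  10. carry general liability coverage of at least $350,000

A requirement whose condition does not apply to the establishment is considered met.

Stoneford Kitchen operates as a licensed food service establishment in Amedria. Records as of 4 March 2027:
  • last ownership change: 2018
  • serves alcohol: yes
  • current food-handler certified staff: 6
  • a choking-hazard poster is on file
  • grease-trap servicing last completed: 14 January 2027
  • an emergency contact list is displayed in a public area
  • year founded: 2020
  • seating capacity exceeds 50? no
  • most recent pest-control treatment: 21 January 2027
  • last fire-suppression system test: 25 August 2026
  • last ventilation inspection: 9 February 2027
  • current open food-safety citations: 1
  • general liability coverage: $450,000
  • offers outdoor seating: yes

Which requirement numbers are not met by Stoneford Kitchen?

1. emergency contact list present → met
2. food-handler certified staff 6 ≥ 6 → met
3. condition 'seating capacity exceeds 50' does not hold → requirement n/a → met
4. choking-hazard poster present → met
5. condition 'offers outdoor seating' holds; pest-control treatment 42 days ago vs limit 45 → met
6. ventilation inspection 23 days ago vs limit 45 → met
7. open food-safety citations 1 ≤ 3 → met
8. condition 'serves alcohol' holds; fire-suppression system test 191 days ago vs limit 180 → not met
9. grease-trap servicing 49 days ago vs limit 45 → not met
10. general liability coverage $450,000 ≥ $350,000 → met
Not met: 8, 9

8, 9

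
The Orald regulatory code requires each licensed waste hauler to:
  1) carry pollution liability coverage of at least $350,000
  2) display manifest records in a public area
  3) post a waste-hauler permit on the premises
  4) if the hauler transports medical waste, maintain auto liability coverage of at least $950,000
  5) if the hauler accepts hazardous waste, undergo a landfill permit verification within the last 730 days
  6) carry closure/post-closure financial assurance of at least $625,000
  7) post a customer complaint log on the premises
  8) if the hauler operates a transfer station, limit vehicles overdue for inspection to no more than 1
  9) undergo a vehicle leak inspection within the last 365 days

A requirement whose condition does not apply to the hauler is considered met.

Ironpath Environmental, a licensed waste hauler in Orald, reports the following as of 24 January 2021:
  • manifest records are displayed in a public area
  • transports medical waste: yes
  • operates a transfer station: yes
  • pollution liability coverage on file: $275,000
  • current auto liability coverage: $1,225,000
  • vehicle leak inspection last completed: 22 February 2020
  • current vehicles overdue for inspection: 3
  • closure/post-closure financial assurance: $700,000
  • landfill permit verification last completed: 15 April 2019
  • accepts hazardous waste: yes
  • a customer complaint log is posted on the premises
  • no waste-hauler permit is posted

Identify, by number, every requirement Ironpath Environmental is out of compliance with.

1, 3, 8

1. pollution liability coverage $275,000 < $350,000 → not met
2. manifest records present → met
3. waste-hauler permit absent → not met
4. condition 'transports medical waste' holds; auto liability coverage $1,225,000 ≥ $950,000 → met
5. condition 'accepts hazardous waste' holds; landfill permit verification 650 days ago vs limit 730 → met
6. closure/post-closure financial assurance $700,000 ≥ $625,000 → met
7. customer complaint log present → met
8. condition 'operates a transfer station' holds; vehicles overdue for inspection 3 > 1 → not met
9. vehicle leak inspection 337 days ago vs limit 365 → met
Not met: 1, 3, 8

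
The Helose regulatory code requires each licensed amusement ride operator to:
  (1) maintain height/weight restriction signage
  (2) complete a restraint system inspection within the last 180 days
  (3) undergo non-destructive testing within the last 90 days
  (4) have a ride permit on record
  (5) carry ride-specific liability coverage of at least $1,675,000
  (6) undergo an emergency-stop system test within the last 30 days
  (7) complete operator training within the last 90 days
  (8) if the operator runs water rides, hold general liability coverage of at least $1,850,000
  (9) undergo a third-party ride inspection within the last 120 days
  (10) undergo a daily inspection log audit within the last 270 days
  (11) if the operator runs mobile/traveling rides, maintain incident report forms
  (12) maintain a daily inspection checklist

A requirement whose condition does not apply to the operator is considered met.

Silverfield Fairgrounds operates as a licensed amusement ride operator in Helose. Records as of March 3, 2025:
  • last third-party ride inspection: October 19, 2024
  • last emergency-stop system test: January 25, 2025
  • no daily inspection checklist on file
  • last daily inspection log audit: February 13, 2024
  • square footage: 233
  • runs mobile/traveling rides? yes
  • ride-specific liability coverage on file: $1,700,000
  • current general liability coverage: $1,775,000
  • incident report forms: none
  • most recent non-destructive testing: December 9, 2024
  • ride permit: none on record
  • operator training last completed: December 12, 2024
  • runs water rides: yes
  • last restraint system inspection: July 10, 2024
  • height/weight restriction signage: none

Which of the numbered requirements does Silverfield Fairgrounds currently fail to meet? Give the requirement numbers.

1, 2, 4, 6, 8, 9, 10, 11, 12

1. height/weight restriction signage absent → not met
2. restraint system inspection 236 days ago vs limit 180 → not met
3. non-destructive testing 84 days ago vs limit 90 → met
4. ride permit absent → not met
5. ride-specific liability coverage $1,700,000 ≥ $1,675,000 → met
6. emergency-stop system test 37 days ago vs limit 30 → not met
7. operator training 81 days ago vs limit 90 → met
8. condition 'runs water rides' holds; general liability coverage $1,775,000 < $1,850,000 → not met
9. third-party ride inspection 135 days ago vs limit 120 → not met
10. daily inspection log audit 384 days ago vs limit 270 → not met
11. condition 'runs mobile/traveling rides' holds; incident report forms absent → not met
12. daily inspection checklist absent → not met
Not met: 1, 2, 4, 6, 8, 9, 10, 11, 12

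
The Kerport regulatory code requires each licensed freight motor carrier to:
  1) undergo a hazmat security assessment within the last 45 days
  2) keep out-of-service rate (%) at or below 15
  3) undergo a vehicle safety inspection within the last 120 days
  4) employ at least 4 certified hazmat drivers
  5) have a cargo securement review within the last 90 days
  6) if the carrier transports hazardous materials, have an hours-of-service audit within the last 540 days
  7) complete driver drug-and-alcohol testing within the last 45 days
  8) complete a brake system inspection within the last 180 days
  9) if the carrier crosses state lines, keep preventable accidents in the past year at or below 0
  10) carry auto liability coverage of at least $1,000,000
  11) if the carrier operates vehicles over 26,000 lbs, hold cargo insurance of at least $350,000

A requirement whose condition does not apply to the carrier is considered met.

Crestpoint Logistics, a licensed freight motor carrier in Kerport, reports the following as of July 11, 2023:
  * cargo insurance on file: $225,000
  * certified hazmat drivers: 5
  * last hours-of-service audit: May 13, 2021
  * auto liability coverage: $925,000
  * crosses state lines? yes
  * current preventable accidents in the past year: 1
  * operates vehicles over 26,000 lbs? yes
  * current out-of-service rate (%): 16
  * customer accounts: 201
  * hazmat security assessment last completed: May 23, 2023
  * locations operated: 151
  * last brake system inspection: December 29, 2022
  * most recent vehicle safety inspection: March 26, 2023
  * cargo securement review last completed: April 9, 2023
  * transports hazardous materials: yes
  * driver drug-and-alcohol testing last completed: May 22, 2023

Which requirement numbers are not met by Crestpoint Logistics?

1. hazmat security assessment 49 days ago vs limit 45 → not met
2. out-of-service rate (%) 16 > 15 → not met
3. vehicle safety inspection 107 days ago vs limit 120 → met
4. certified hazmat drivers 5 ≥ 4 → met
5. cargo securement review 93 days ago vs limit 90 → not met
6. condition 'transports hazardous materials' holds; hours-of-service audit 789 days ago vs limit 540 → not met
7. driver drug-and-alcohol testing 50 days ago vs limit 45 → not met
8. brake system inspection 194 days ago vs limit 180 → not met
9. condition 'crosses state lines' holds; preventable accidents in the past year 1 > 0 → not met
10. auto liability coverage $925,000 < $1,000,000 → not met
11. condition 'operates vehicles over 26,000 lbs' holds; cargo insurance $225,000 < $350,000 → not met
Not met: 1, 2, 5, 6, 7, 8, 9, 10, 11

1, 2, 5, 6, 7, 8, 9, 10, 11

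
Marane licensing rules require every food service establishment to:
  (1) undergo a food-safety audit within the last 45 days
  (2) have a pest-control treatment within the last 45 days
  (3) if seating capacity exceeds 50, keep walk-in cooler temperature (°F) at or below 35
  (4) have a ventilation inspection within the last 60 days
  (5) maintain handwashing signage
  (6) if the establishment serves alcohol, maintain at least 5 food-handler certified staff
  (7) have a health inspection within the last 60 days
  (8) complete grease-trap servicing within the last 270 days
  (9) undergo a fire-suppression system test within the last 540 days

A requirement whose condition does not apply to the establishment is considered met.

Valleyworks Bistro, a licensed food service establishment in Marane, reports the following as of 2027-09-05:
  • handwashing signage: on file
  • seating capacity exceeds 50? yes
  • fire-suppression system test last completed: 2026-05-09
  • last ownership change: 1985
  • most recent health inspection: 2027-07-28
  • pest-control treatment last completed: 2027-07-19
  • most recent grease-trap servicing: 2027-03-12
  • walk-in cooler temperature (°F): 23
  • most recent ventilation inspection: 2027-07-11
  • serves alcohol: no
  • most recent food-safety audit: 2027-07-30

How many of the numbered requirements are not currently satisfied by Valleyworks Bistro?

1. food-safety audit 37 days ago vs limit 45 → met
2. pest-control treatment 48 days ago vs limit 45 → not met
3. condition 'seating capacity exceeds 50' holds; walk-in cooler temperature (°F) 23 ≤ 35 → met
4. ventilation inspection 56 days ago vs limit 60 → met
5. handwashing signage present → met
6. condition 'serves alcohol' does not hold → requirement n/a → met
7. health inspection 39 days ago vs limit 60 → met
8. grease-trap servicing 177 days ago vs limit 270 → met
9. fire-suppression system test 484 days ago vs limit 540 → met
Not met: 1 of 9

1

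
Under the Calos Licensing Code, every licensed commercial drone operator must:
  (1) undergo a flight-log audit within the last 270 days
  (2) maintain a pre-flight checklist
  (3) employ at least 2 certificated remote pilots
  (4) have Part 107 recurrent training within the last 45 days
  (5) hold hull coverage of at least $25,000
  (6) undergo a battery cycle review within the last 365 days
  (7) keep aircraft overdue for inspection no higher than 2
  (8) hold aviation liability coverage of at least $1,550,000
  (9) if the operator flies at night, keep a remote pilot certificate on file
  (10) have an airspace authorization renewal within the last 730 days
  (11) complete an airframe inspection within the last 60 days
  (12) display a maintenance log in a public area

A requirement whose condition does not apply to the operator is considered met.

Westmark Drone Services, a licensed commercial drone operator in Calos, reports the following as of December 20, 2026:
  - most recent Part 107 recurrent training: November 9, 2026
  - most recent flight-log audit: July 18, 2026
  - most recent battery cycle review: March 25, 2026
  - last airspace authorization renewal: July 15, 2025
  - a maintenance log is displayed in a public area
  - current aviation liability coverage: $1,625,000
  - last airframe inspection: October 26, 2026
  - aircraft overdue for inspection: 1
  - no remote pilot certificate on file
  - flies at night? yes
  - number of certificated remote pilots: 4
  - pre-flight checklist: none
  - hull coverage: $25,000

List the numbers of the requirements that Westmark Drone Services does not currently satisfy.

1. flight-log audit 155 days ago vs limit 270 → met
2. pre-flight checklist absent → not met
3. certificated remote pilots 4 ≥ 2 → met
4. Part 107 recurrent training 41 days ago vs limit 45 → met
5. hull coverage $25,000 ≥ $25,000 → met
6. battery cycle review 270 days ago vs limit 365 → met
7. aircraft overdue for inspection 1 ≤ 2 → met
8. aviation liability coverage $1,625,000 ≥ $1,550,000 → met
9. condition 'flies at night' holds; remote pilot certificate absent → not met
10. airspace authorization renewal 523 days ago vs limit 730 → met
11. airframe inspection 55 days ago vs limit 60 → met
12. maintenance log present → met
Not met: 2, 9

2, 9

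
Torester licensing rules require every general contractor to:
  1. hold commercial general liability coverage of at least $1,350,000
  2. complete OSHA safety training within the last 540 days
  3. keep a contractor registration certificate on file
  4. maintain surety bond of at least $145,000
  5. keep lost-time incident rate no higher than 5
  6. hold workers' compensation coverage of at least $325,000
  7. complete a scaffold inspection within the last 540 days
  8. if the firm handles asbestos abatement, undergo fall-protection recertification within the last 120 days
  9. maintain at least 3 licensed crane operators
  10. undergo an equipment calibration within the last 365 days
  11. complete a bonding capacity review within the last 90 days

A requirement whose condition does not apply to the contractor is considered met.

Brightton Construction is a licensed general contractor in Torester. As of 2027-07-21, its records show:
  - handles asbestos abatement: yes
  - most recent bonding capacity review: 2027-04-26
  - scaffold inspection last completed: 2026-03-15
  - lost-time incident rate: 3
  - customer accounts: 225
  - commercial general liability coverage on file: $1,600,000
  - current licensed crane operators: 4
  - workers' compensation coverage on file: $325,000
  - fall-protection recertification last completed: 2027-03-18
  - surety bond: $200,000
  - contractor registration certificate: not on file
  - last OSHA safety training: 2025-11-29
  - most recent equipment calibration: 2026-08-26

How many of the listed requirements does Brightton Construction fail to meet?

3

1. commercial general liability coverage $1,600,000 ≥ $1,350,000 → met
2. OSHA safety training 599 days ago vs limit 540 → not met
3. contractor registration certificate absent → not met
4. surety bond $200,000 ≥ $145,000 → met
5. lost-time incident rate 3 ≤ 5 → met
6. workers' compensation coverage $325,000 ≥ $325,000 → met
7. scaffold inspection 493 days ago vs limit 540 → met
8. condition 'handles asbestos abatement' holds; fall-protection recertification 125 days ago vs limit 120 → not met
9. licensed crane operators 4 ≥ 3 → met
10. equipment calibration 329 days ago vs limit 365 → met
11. bonding capacity review 86 days ago vs limit 90 → met
Not met: 3 of 11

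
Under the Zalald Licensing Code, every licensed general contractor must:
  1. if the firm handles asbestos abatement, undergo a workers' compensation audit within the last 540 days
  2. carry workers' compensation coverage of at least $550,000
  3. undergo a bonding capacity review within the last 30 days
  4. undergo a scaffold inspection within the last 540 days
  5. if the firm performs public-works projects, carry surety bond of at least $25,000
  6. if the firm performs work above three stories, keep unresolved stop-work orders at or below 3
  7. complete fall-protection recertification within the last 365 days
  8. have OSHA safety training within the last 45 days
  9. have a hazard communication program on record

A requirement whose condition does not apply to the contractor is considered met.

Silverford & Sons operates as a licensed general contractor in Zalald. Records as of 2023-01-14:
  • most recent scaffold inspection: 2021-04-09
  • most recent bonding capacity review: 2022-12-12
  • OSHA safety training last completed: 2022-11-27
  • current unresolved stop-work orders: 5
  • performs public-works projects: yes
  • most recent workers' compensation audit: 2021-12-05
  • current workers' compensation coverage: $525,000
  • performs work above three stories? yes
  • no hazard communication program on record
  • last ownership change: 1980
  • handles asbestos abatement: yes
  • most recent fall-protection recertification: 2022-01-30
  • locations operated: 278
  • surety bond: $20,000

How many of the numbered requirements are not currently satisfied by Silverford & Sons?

1. condition 'handles asbestos abatement' holds; workers' compensation audit 405 days ago vs limit 540 → met
2. workers' compensation coverage $525,000 < $550,000 → not met
3. bonding capacity review 33 days ago vs limit 30 → not met
4. scaffold inspection 645 days ago vs limit 540 → not met
5. condition 'performs public-works projects' holds; surety bond $20,000 < $25,000 → not met
6. condition 'performs work above three stories' holds; unresolved stop-work orders 5 > 3 → not met
7. fall-protection recertification 349 days ago vs limit 365 → met
8. OSHA safety training 48 days ago vs limit 45 → not met
9. hazard communication program absent → not met
Not met: 7 of 9

7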